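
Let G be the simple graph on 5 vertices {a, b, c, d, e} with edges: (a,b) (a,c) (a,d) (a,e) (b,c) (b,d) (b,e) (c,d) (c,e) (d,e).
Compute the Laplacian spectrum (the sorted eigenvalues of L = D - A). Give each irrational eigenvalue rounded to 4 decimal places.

[0, 5, 5, 5, 5]

Each diagonal entry of L is the vertex degree and each off-diagonal entry is -1 where an edge is present, 0 otherwise; in the order [a, b, c, d, e] the diagonal is [4, 4, 4, 4, 4]. L is symmetric positive semidefinite, so every eigenvalue is real and nonnegative. There is one zero in the spectrum, matching the 1 component.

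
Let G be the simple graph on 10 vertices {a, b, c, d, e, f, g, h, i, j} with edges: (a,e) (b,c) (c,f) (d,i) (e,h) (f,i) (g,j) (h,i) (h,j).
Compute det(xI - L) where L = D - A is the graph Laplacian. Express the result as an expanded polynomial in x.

Reading degrees in the order [a, b, c, d, e, f, g, h, i, j] gives [1, 1, 2, 1, 2, 2, 1, 3, 3, 2]; set D = diag(1, 1, 2, 1, 2, 2, 1, 3, 3, 2) and form L = D - A. L has integer entries, so p(x) = det(xI - L) has integer coefficients. Expanding the determinant yields x^10 - 18x^9 + 134x^8 - 536x^7 + 1252x^6 - 1738x^5 + 1399x^4 - 612x^3 + 130x^2 - 10x. Since p(0) = det(-L) = 0, x divides p(x). There is one zero in the spectrum, matching the 1 component. By the matrix-tree theorem the graph has (1/10) * product of the nonzero eigenvalues = 1 spanning tree.

x^10 - 18x^9 + 134x^8 - 536x^7 + 1252x^6 - 1738x^5 + 1399x^4 - 612x^3 + 130x^2 - 10x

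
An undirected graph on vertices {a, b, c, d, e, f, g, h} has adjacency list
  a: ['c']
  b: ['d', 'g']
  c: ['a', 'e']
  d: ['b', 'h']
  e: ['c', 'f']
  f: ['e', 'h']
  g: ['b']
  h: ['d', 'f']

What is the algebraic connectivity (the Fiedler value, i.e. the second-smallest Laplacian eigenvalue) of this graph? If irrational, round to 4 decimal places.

Reading degrees in the order [a, b, c, d, e, f, g, h] gives [1, 2, 2, 2, 2, 2, 1, 2]; set D = diag(1, 2, 2, 2, 2, 2, 1, 2) and form L = D - A. The sorted Laplacian eigenvalues are [0, 0.1522, 0.5858, 1.2346, 2, 2.7654, 3.4142, 3.8478]; the algebraic connectivity is the second entry, 0.1522. The largest eigenvalue, 3.8478, is at most the vertex count 8.

0.1522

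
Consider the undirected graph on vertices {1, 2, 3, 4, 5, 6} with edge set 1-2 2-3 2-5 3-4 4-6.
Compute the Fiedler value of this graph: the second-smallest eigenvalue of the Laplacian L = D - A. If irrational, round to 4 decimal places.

Reading degrees in the order [1, 2, 3, 4, 5, 6] gives [1, 3, 2, 2, 1, 1]; set D = diag(1, 3, 2, 2, 1, 1) and form L = D - A. The sorted Laplacian eigenvalues are [0, 0.3249, 1, 1.4608, 3, 4.2143]; the algebraic connectivity is the second entry, 0.3249. The eigenvalues sum to 10, which equals trace(L) = 2|E|.

0.3249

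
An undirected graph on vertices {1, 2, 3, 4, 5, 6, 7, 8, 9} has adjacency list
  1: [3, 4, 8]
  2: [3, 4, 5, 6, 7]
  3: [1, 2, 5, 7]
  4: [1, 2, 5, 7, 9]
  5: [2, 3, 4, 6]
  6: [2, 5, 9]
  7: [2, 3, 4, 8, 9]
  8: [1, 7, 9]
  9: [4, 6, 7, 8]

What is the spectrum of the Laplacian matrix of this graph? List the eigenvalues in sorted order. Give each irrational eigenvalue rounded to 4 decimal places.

Reading degrees in the order [1, 2, 3, 4, 5, 6, 7, 8, 9] gives [3, 5, 4, 5, 4, 3, 5, 3, 4]; set D = diag(3, 5, 4, 5, 4, 3, 5, 3, 4) and form L = D - A. Diagonalising L (or applying a numerical eigensolver to the 9x9 matrix) gives the spectrum above. The single zero eigenvalue shows the graph is connected. The eigenvalues sum to 36, which equals trace(L) = 2|E|.

[0, 1.8685, 2.5532, 3.5871, 4.2163, 4.6685, 5.3012, 6.6229, 7.1822]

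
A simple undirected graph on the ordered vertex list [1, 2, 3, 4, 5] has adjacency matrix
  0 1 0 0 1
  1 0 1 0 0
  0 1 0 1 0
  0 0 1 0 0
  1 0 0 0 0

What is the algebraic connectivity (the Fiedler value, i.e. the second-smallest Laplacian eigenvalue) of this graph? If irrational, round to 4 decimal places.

Each diagonal entry of L is the vertex degree and each off-diagonal entry is -1 where an edge is present, 0 otherwise; in the order [1, 2, 3, 4, 5] the diagonal is [2, 2, 2, 1, 1]. Computing the eigenvalues of L and sorting gives [0, 0.3820, 1.3820, 2.6180, 3.6180]. The Fiedler value lambda_2 = 0.3820 is strictly positive, so the graph is connected. There is one zero in the spectrum, matching the 1 component.

0.3820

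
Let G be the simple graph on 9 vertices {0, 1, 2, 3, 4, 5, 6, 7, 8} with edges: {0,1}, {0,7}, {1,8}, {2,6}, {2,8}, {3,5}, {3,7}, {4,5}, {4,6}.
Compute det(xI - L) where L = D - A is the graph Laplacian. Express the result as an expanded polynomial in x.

x^9 - 18x^8 + 135x^7 - 546x^6 + 1287x^5 - 1782x^4 + 1386x^3 - 540x^2 + 81x

Each diagonal entry of L is the vertex degree and each off-diagonal entry is -1 where an edge is present, 0 otherwise; in the order [0, 1, 2, 3, 4, 5, 6, 7, 8] the diagonal is [2, 2, 2, 2, 2, 2, 2, 2, 2]. L has integer entries, so p(x) = det(xI - L) has integer coefficients. Expanding the determinant yields x^9 - 18x^8 + 135x^7 - 546x^6 + 1287x^5 - 1782x^4 + 1386x^3 - 540x^2 + 81x. Since p(0) = det(-L) = 0, x divides p(x). By the matrix-tree theorem the graph has (1/9) * product of the nonzero eigenvalues = 9 spanning trees. The largest eigenvalue, 3.8794, is at most the vertex count 9.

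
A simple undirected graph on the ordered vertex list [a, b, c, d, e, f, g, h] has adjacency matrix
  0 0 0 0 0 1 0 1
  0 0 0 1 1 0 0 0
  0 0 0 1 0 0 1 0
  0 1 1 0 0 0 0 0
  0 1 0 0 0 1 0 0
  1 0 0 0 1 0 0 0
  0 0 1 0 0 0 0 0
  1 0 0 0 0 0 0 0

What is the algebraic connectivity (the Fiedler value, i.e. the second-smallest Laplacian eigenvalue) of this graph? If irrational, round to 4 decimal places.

0.1522

With the vertex order [a, b, c, d, e, f, g, h], the degrees are [2, 2, 2, 2, 2, 2, 1, 1], giving D = diag(2, 2, 2, 2, 2, 2, 1, 1) and L = D - A. Computing the eigenvalues of L and sorting gives [0, 0.1522, 0.5858, 1.2346, 2, 2.7654, 3.4142, 3.8478]. The Fiedler value lambda_2 = 0.1522 is strictly positive, so the graph is connected. There is one zero in the spectrum, matching the 1 component. The eigenvalues sum to 14, which equals trace(L) = 2|E|.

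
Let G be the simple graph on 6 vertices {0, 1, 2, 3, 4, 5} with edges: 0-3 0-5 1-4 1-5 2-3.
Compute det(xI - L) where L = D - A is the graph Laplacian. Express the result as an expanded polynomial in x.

With the vertex order [0, 1, 2, 3, 4, 5], the degrees are [2, 2, 1, 2, 1, 2], giving D = diag(2, 2, 1, 2, 1, 2) and L = D - A. L has integer entries, so p(x) = det(xI - L) has integer coefficients. Expanding the determinant yields x^6 - 10x^5 + 36x^4 - 56x^3 + 35x^2 - 6x. Since p(0) = det(-L) = 0, x divides p(x).

x^6 - 10x^5 + 36x^4 - 56x^3 + 35x^2 - 6x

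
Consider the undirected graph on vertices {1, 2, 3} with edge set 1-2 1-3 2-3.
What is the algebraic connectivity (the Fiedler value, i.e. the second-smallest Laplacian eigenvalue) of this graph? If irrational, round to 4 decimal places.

3

Each diagonal entry of L is the vertex degree and each off-diagonal entry is -1 where an edge is present, 0 otherwise; in the order [1, 2, 3] the diagonal is [2, 2, 2]. The sorted Laplacian eigenvalues are [0, 3, 3]; the algebraic connectivity is the second entry, 3. There is one zero in the spectrum, matching the 1 component.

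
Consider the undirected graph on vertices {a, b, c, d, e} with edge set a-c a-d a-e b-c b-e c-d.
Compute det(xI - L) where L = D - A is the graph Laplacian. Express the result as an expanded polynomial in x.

Each diagonal entry of L is the vertex degree and each off-diagonal entry is -1 where an edge is present, 0 otherwise; in the order [a, b, c, d, e] the diagonal is [3, 2, 3, 2, 2]. L has integer entries, so p(x) = det(xI - L) has integer coefficients. Expanding the determinant yields x^5 - 12x^4 + 51x^3 - 90x^2 + 55x. Since p(0) = det(-L) = 0, x divides p(x).

x^5 - 12x^4 + 51x^3 - 90x^2 + 55x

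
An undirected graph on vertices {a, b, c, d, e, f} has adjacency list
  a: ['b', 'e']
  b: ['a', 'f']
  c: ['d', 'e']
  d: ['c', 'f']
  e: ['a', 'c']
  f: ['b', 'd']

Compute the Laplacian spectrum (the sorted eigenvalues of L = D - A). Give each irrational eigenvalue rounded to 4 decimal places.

[0, 1, 1, 3, 3, 4]

Reading degrees in the order [a, b, c, d, e, f] gives [2, 2, 2, 2, 2, 2]; set D = diag(2, 2, 2, 2, 2, 2) and form L = D - A. L is symmetric positive semidefinite, so every eigenvalue is real and nonnegative. The single zero eigenvalue shows the graph is connected. The largest eigenvalue, 4, is at most the vertex count 6.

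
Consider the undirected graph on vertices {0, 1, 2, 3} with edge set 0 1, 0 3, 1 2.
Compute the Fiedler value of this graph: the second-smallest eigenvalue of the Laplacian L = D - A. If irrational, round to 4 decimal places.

0.5858

Each diagonal entry of L is the vertex degree and each off-diagonal entry is -1 where an edge is present, 0 otherwise; in the order [0, 1, 2, 3] the diagonal is [2, 2, 1, 1]. Computing the eigenvalues of L and sorting gives [0, 0.5858, 2, 3.4142]. The Fiedler value lambda_2 = 0.5858 is strictly positive, so the graph is connected. The eigenvalues sum to 6, which equals trace(L) = 2|E|.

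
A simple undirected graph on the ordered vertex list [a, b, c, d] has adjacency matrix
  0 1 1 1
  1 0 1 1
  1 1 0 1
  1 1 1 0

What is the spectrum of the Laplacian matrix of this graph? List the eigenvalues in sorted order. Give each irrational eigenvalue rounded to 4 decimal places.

Reading degrees in the order [a, b, c, d] gives [3, 3, 3, 3]; set D = diag(3, 3, 3, 3) and form L = D - A. The multiplicity of 0 as a Laplacian eigenvalue equals the number of connected components. The eigenvalues sum to 12, which equals trace(L) = 2|E|. By the matrix-tree theorem the graph has (1/4) * product of the nonzero eigenvalues = 16 spanning trees.

[0, 4, 4, 4]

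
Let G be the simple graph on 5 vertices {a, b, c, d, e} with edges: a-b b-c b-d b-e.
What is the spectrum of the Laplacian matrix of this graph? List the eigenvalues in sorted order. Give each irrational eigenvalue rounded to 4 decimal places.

Each diagonal entry of L is the vertex degree and each off-diagonal entry is -1 where an edge is present, 0 otherwise; in the order [a, b, c, d, e] the diagonal is [1, 4, 1, 1, 1]. Diagonalising L (or applying a numerical eigensolver to the 5x5 matrix) gives the spectrum above. There is one zero in the spectrum, matching the 1 component.

[0, 1, 1, 1, 5]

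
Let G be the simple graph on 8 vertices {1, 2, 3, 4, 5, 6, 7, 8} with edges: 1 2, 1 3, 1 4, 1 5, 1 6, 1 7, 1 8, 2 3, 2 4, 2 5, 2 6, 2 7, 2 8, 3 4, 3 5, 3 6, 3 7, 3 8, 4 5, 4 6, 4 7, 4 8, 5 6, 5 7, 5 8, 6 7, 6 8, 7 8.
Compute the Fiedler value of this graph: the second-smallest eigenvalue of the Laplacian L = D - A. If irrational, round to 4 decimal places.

Each diagonal entry of L is the vertex degree and each off-diagonal entry is -1 where an edge is present, 0 otherwise; in the order [1, 2, 3, 4, 5, 6, 7, 8] the diagonal is [7, 7, 7, 7, 7, 7, 7, 7]. The smallest Laplacian eigenvalue is always 0. The next one, lambda_2 = 8, measures how hard the graph is to disconnect: larger values mean better connectivity. The eigenvalues sum to 56, which equals trace(L) = 2|E|.

8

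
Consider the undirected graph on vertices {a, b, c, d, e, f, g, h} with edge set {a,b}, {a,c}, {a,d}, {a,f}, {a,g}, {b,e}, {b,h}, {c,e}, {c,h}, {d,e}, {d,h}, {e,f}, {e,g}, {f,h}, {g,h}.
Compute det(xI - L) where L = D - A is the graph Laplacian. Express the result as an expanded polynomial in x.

With the vertex order [a, b, c, d, e, f, g, h], the degrees are [5, 3, 3, 3, 5, 3, 3, 5], giving D = diag(5, 3, 3, 3, 5, 3, 3, 5) and L = D - A. L has integer entries, so p(x) = det(xI - L) has integer coefficients. Expanding the determinant yields x^8 - 30x^7 + 375x^6 - 2540x^5 + 10095x^4 - 23598x^3 + 30105x^2 - 16200x. The coefficient of x^7 equals -trace(L) = -30, matching the sum of degrees. The eigenvalues sum to 30, which equals trace(L) = 2|E|.

x^8 - 30x^7 + 375x^6 - 2540x^5 + 10095x^4 - 23598x^3 + 30105x^2 - 16200x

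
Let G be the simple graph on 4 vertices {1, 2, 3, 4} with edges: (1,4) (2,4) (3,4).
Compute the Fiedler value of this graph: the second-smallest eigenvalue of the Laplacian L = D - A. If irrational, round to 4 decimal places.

1

Each diagonal entry of L is the vertex degree and each off-diagonal entry is -1 where an edge is present, 0 otherwise; in the order [1, 2, 3, 4] the diagonal is [1, 1, 1, 3]. Computing the eigenvalues of L and sorting gives [0, 1, 1, 4]. The Fiedler value lambda_2 = 1 is strictly positive, so the graph is connected. The eigenvalues sum to 6, which equals trace(L) = 2|E|.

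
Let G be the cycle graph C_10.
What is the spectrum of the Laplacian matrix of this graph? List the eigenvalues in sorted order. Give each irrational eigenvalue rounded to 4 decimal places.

The graph has 10 vertices and degree multiset [2, 2, 2, 2, 2, 2, 2, 2, 2, 2]; D is the diagonal matrix of degrees and L = D - A. The multiplicity of 0 as a Laplacian eigenvalue equals the number of connected components. There is one zero in the spectrum, matching the 1 component. By the matrix-tree theorem the graph has (1/10) * product of the nonzero eigenvalues = 10 spanning trees.

[0, 0.3820, 0.3820, 1.3820, 1.3820, 2.6180, 2.6180, 3.6180, 3.6180, 4]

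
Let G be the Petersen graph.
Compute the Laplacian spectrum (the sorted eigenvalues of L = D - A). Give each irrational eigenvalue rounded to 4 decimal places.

The graph has 10 vertices and degree multiset [3, 3, 3, 3, 3, 3, 3, 3, 3, 3]; D is the diagonal matrix of degrees and L = D - A. Since every row of L sums to 0, the all-ones vector is in the kernel and 0 is an eigenvalue.

[0, 2, 2, 2, 2, 2, 5, 5, 5, 5]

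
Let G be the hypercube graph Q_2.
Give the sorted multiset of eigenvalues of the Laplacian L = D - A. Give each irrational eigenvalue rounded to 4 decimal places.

[0, 2, 2, 4]

The graph has 4 vertices and degree multiset [2, 2, 2, 2]; D is the diagonal matrix of degrees and L = D - A. L is symmetric positive semidefinite, so every eigenvalue is real and nonnegative. The single zero eigenvalue shows the graph is connected. There is one zero in the spectrum, matching the 1 component. The largest eigenvalue, 4, is at most the vertex count 4.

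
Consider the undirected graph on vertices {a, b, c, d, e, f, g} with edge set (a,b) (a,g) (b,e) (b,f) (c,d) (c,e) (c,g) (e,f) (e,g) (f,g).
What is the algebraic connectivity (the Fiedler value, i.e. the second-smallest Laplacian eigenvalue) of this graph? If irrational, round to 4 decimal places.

With the vertex order [a, b, c, d, e, f, g], the degrees are [2, 3, 3, 1, 4, 3, 4], giving D = diag(2, 3, 3, 1, 4, 3, 4) and L = D - A. The smallest Laplacian eigenvalue is always 0. The next one, lambda_2 = 0.6940, measures how hard the graph is to disconnect: larger values mean better connectivity. By the matrix-tree theorem the graph has (1/7) * product of the nonzero eigenvalues = 61 spanning trees.

0.6940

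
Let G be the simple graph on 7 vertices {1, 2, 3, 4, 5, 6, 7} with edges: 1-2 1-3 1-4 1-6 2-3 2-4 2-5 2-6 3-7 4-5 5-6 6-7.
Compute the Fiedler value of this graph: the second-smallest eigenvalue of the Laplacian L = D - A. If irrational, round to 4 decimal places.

Reading degrees in the order [1, 2, 3, 4, 5, 6, 7] gives [4, 5, 3, 3, 3, 4, 2]; set D = diag(4, 5, 3, 3, 3, 4, 2) and form L = D - A. Computing the eigenvalues of L and sorting gives [0, 1.5205, 2.7769, 3.6706, 4, 5.7716, 6.2604]. The Fiedler value lambda_2 = 1.5205 is strictly positive, so the graph is connected. The eigenvalues sum to 24, which equals trace(L) = 2|E|.

1.5205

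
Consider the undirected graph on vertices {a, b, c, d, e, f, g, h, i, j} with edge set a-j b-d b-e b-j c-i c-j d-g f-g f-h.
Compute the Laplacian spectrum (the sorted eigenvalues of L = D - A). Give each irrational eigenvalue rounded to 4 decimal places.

[0, 0.1398, 0.4249, 0.6932, 1, 2, 2.2574, 3.1456, 3.6414, 4.6978]

With the vertex order [a, b, c, d, e, f, g, h, i, j], the degrees are [1, 3, 2, 2, 1, 2, 2, 1, 1, 3], giving D = diag(1, 3, 2, 2, 1, 2, 2, 1, 1, 3) and L = D - A. Diagonalising L (or applying a numerical eigensolver to the 10x10 matrix) gives the spectrum above. By the matrix-tree theorem the graph has (1/10) * product of the nonzero eigenvalues = 1 spanning tree.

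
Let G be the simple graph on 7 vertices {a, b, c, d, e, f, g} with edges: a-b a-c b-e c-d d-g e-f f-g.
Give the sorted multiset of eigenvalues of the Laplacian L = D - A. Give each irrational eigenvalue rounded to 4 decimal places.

With the vertex order [a, b, c, d, e, f, g], the degrees are [2, 2, 2, 2, 2, 2, 2], giving D = diag(2, 2, 2, 2, 2, 2, 2) and L = D - A. L is symmetric positive semidefinite, so every eigenvalue is real and nonnegative. The single zero eigenvalue shows the graph is connected. The eigenvalues sum to 14, which equals trace(L) = 2|E|.

[0, 0.7530, 0.7530, 2.4450, 2.4450, 3.8019, 3.8019]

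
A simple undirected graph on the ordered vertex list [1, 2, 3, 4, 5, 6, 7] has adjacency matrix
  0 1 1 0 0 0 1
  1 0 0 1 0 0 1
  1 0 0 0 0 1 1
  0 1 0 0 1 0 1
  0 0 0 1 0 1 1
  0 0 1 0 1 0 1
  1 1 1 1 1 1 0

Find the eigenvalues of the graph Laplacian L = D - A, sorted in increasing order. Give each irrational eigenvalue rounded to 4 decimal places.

[0, 2, 2, 4, 4, 5, 7]

Reading degrees in the order [1, 2, 3, 4, 5, 6, 7] gives [3, 3, 3, 3, 3, 3, 6]; set D = diag(3, 3, 3, 3, 3, 3, 6) and form L = D - A. Since every row of L sums to 0, the all-ones vector is in the kernel and 0 is an eigenvalue. The single zero eigenvalue shows the graph is connected. There is one zero in the spectrum, matching the 1 component. The eigenvalues sum to 24, which equals trace(L) = 2|E|.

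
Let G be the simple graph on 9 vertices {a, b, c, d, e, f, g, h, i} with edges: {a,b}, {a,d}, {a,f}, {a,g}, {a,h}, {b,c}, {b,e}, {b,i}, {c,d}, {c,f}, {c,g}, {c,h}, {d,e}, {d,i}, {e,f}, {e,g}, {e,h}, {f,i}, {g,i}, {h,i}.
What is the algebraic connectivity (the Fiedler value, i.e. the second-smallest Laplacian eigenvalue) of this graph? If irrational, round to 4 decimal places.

4

With the vertex order [a, b, c, d, e, f, g, h, i], the degrees are [5, 4, 5, 4, 5, 4, 4, 4, 5], giving D = diag(5, 4, 5, 4, 5, 4, 4, 4, 5) and L = D - A. The smallest Laplacian eigenvalue is always 0. The next one, lambda_2 = 4, measures how hard the graph is to disconnect: larger values mean better connectivity. By the matrix-tree theorem the graph has (1/9) * product of the nonzero eigenvalues = 32000 spanning trees. The largest eigenvalue, 9, is at most the vertex count 9.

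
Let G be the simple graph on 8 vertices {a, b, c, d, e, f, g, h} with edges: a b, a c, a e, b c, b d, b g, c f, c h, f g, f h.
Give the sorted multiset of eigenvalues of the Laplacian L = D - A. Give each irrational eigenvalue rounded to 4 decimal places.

Each diagonal entry of L is the vertex degree and each off-diagonal entry is -1 where an edge is present, 0 otherwise; in the order [a, b, c, d, e, f, g, h] the diagonal is [3, 4, 4, 1, 1, 3, 2, 2]. Since every row of L sums to 0, the all-ones vector is in the kernel and 0 is an eigenvalue. The single zero eigenvalue shows the graph is connected.

[0, 0.6571, 0.7961, 1.7495, 2.5293, 3.8293, 4.8136, 5.6251]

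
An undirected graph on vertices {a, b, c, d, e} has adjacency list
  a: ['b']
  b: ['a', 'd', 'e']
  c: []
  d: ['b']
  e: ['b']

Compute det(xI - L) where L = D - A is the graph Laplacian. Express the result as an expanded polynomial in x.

x^5 - 6x^4 + 9x^3 - 4x^2

With the vertex order [a, b, c, d, e], the degrees are [1, 3, 0, 1, 1], giving D = diag(1, 3, 0, 1, 1) and L = D - A. The eigenvalues of L are [0, 0, 1, 1, 4]; the characteristic polynomial is the product of (x - lambda_i), which multiplies out to x^5 - 6x^4 + 9x^3 - 4x^2. Since p(0) = det(-L) = 0, x divides p(x).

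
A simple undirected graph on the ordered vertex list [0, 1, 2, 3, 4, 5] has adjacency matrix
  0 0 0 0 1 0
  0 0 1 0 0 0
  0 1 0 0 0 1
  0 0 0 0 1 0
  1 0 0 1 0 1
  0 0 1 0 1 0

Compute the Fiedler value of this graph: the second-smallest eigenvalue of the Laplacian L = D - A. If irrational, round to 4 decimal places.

With the vertex order [0, 1, 2, 3, 4, 5], the degrees are [1, 1, 2, 1, 3, 2], giving D = diag(1, 1, 2, 1, 3, 2) and L = D - A. The smallest Laplacian eigenvalue is always 0. The next one, lambda_2 = 0.3249, measures how hard the graph is to disconnect: larger values mean better connectivity. By the matrix-tree theorem the graph has (1/6) * product of the nonzero eigenvalues = 1 spanning tree.

0.3249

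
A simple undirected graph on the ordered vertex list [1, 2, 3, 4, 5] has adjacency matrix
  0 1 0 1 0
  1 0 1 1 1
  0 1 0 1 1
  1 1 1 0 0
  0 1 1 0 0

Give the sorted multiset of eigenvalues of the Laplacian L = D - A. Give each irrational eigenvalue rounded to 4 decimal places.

[0, 1.5858, 3, 4.4142, 5]

Each diagonal entry of L is the vertex degree and each off-diagonal entry is -1 where an edge is present, 0 otherwise; in the order [1, 2, 3, 4, 5] the diagonal is [2, 4, 3, 3, 2]. Since every row of L sums to 0, the all-ones vector is in the kernel and 0 is an eigenvalue. The single zero eigenvalue shows the graph is connected.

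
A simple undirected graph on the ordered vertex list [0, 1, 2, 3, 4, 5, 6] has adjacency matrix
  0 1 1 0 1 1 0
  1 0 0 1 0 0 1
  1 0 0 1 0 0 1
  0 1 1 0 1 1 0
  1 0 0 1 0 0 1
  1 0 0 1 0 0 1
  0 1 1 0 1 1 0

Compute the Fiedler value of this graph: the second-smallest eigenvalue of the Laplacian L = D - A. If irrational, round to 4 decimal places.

3

With the vertex order [0, 1, 2, 3, 4, 5, 6], the degrees are [4, 3, 3, 4, 3, 3, 4], giving D = diag(4, 3, 3, 4, 3, 3, 4) and L = D - A. The smallest Laplacian eigenvalue is always 0. The next one, lambda_2 = 3, measures how hard the graph is to disconnect: larger values mean better connectivity. By the matrix-tree theorem the graph has (1/7) * product of the nonzero eigenvalues = 432 spanning trees. The largest eigenvalue, 7, is at most the vertex count 7.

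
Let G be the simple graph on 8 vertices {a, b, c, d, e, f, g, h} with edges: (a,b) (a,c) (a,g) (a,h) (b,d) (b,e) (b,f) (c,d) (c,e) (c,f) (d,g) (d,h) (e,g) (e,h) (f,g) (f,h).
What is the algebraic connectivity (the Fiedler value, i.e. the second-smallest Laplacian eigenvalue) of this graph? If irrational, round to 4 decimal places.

With the vertex order [a, b, c, d, e, f, g, h], the degrees are [4, 4, 4, 4, 4, 4, 4, 4], giving D = diag(4, 4, 4, 4, 4, 4, 4, 4) and L = D - A. The sorted Laplacian eigenvalues are [0, 4, 4, 4, 4, 4, 4, 8]; the algebraic connectivity is the second entry, 4. There is one zero in the spectrum, matching the 1 component.

4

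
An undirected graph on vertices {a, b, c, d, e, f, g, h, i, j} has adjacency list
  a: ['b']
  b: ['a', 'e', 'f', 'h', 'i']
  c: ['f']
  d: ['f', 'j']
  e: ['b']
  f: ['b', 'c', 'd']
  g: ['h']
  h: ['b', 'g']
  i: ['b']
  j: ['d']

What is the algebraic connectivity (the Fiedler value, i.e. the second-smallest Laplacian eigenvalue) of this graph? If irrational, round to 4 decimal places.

0.2357

Each diagonal entry of L is the vertex degree and each off-diagonal entry is -1 where an edge is present, 0 otherwise; in the order [a, b, c, d, e, f, g, h, i, j] the diagonal is [1, 5, 1, 2, 1, 3, 1, 2, 1, 1]. The sorted Laplacian eigenvalues are [0, 0.2357, 0.5027, 0.6782, 1, 1, 2.1648, 2.4725, 3.7543, 6.1917]; the algebraic connectivity is the second entry, 0.2357.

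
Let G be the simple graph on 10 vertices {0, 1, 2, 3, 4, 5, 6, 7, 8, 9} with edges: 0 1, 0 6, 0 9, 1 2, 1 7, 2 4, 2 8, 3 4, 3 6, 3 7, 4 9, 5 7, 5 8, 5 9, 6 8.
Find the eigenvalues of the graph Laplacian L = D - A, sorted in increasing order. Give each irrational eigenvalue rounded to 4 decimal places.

[0, 2, 2, 2, 2, 2, 5, 5, 5, 5]

Each diagonal entry of L is the vertex degree and each off-diagonal entry is -1 where an edge is present, 0 otherwise; in the order [0, 1, 2, 3, 4, 5, 6, 7, 8, 9] the diagonal is [3, 3, 3, 3, 3, 3, 3, 3, 3, 3]. Diagonalising L (or applying a numerical eigensolver to the 10x10 matrix) gives the spectrum above. There is one zero in the spectrum, matching the 1 component.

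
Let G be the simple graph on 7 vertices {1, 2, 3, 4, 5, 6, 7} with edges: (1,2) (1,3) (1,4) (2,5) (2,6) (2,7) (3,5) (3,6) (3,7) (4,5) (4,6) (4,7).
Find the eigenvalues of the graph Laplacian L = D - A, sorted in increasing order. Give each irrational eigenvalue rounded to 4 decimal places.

Reading degrees in the order [1, 2, 3, 4, 5, 6, 7] gives [3, 4, 4, 4, 3, 3, 3]; set D = diag(3, 4, 4, 4, 3, 3, 3) and form L = D - A. L is symmetric positive semidefinite, so every eigenvalue is real and nonnegative. The single zero eigenvalue shows the graph is connected.

[0, 3, 3, 3, 4, 4, 7]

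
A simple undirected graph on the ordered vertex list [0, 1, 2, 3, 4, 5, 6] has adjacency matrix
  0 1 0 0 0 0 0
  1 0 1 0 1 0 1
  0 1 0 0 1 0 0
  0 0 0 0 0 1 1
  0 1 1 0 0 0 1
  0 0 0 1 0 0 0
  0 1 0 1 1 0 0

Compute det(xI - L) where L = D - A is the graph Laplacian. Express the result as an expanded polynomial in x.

x^7 - 16x^6 + 98x^5 - 288x^4 + 416x^3 - 268x^2 + 56x

With the vertex order [0, 1, 2, 3, 4, 5, 6], the degrees are [1, 4, 2, 2, 3, 1, 3], giving D = diag(1, 4, 2, 2, 3, 1, 3) and L = D - A. Computing det(xI - L) by cofactor expansion (or equivalently via sum-over-permutations) gives x^7 - 16x^6 + 98x^5 - 288x^4 + 416x^3 - 268x^2 + 56x. The coefficient of x^6 equals -trace(L) = -16, matching the sum of degrees. The eigenvalues sum to 16, which equals trace(L) = 2|E|.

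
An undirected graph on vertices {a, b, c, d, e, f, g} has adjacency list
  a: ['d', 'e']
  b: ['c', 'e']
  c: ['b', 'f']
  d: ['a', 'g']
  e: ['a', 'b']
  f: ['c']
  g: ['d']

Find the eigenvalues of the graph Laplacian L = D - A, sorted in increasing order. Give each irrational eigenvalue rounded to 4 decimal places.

[0, 0.1981, 0.7530, 1.5550, 2.4450, 3.2470, 3.8019]

Reading degrees in the order [a, b, c, d, e, f, g] gives [2, 2, 2, 2, 2, 1, 1]; set D = diag(2, 2, 2, 2, 2, 1, 1) and form L = D - A. Diagonalising L (or applying a numerical eigensolver to the 7x7 matrix) gives the spectrum above. The single zero eigenvalue shows the graph is connected.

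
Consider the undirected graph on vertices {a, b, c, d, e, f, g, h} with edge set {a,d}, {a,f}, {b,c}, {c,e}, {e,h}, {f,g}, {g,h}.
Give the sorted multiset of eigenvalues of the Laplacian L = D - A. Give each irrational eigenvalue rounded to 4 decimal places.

Reading degrees in the order [a, b, c, d, e, f, g, h] gives [2, 1, 2, 1, 2, 2, 2, 2]; set D = diag(2, 1, 2, 1, 2, 2, 2, 2) and form L = D - A. L is symmetric positive semidefinite, so every eigenvalue is real and nonnegative.

[0, 0.1522, 0.5858, 1.2346, 2, 2.7654, 3.4142, 3.8478]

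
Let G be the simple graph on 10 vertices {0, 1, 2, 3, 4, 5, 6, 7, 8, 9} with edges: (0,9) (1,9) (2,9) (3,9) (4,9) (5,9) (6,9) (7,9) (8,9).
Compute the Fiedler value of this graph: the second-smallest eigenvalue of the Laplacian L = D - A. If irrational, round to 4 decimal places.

Reading degrees in the order [0, 1, 2, 3, 4, 5, 6, 7, 8, 9] gives [1, 1, 1, 1, 1, 1, 1, 1, 1, 9]; set D = diag(1, 1, 1, 1, 1, 1, 1, 1, 1, 9) and form L = D - A. The sorted Laplacian eigenvalues are [0, 1, 1, 1, 1, 1, 1, 1, 1, 10]; the algebraic connectivity is the second entry, 1. The largest eigenvalue, 10, is at most the vertex count 10. The eigenvalues sum to 18, which equals trace(L) = 2|E|.

1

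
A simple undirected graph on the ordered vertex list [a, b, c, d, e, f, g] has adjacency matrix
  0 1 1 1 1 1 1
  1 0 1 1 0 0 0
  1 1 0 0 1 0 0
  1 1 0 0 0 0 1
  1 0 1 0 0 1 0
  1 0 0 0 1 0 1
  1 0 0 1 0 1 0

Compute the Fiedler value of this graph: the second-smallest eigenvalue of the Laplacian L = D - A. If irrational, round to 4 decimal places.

Each diagonal entry of L is the vertex degree and each off-diagonal entry is -1 where an edge is present, 0 otherwise; in the order [a, b, c, d, e, f, g] the diagonal is [6, 3, 3, 3, 3, 3, 3]. The smallest Laplacian eigenvalue is always 0. The next one, lambda_2 = 2, measures how hard the graph is to disconnect: larger values mean better connectivity. The largest eigenvalue, 7, is at most the vertex count 7.

2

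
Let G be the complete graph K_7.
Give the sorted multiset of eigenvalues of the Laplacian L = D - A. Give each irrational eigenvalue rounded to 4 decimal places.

The graph has 7 vertices and degree multiset [6, 6, 6, 6, 6, 6, 6]; D is the diagonal matrix of degrees and L = D - A. L is symmetric positive semidefinite, so every eigenvalue is real and nonnegative. By the matrix-tree theorem the graph has (1/7) * product of the nonzero eigenvalues = 16807 spanning trees. The eigenvalues sum to 42, which equals trace(L) = 2|E|.

[0, 7, 7, 7, 7, 7, 7]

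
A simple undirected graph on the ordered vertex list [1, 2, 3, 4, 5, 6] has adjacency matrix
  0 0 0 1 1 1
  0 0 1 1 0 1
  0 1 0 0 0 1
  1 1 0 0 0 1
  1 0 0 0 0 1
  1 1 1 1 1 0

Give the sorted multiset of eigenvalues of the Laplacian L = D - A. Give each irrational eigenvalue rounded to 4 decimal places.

[0, 1.3820, 2.3820, 3.6180, 4.6180, 6]

Each diagonal entry of L is the vertex degree and each off-diagonal entry is -1 where an edge is present, 0 otherwise; in the order [1, 2, 3, 4, 5, 6] the diagonal is [3, 3, 2, 3, 2, 5]. The multiplicity of 0 as a Laplacian eigenvalue equals the number of connected components. The eigenvalues sum to 18, which equals trace(L) = 2|E|. By the matrix-tree theorem the graph has (1/6) * product of the nonzero eigenvalues = 55 spanning trees.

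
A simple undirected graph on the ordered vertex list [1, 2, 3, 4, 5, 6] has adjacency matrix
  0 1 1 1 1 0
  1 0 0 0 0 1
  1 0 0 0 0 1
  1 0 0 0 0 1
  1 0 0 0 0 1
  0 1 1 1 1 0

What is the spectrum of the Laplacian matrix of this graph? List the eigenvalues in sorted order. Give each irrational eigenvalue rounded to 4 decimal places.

[0, 2, 2, 2, 4, 6]

With the vertex order [1, 2, 3, 4, 5, 6], the degrees are [4, 2, 2, 2, 2, 4], giving D = diag(4, 2, 2, 2, 2, 4) and L = D - A. L is symmetric positive semidefinite, so every eigenvalue is real and nonnegative.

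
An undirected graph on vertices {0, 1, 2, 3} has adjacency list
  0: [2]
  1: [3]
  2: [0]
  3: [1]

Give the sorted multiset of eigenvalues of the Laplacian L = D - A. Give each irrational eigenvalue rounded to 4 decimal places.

[0, 0, 2, 2]

Reading degrees in the order [0, 1, 2, 3] gives [1, 1, 1, 1]; set D = diag(1, 1, 1, 1) and form L = D - A. The multiplicity of 0 as a Laplacian eigenvalue equals the number of connected components. The 2 zero eigenvalues correspond to the 2 connected components. There are 2 zeros in the spectrum, matching the 2 components.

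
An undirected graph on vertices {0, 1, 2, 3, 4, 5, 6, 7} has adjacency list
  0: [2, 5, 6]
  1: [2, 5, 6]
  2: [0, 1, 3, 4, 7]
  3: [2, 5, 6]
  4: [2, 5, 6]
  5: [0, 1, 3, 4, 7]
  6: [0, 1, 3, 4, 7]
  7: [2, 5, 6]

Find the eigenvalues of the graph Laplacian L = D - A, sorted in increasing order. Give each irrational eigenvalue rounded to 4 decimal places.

[0, 3, 3, 3, 3, 5, 5, 8]

With the vertex order [0, 1, 2, 3, 4, 5, 6, 7], the degrees are [3, 3, 5, 3, 3, 5, 5, 3], giving D = diag(3, 3, 5, 3, 3, 5, 5, 3) and L = D - A. L is symmetric positive semidefinite, so every eigenvalue is real and nonnegative. The single zero eigenvalue shows the graph is connected. There is one zero in the spectrum, matching the 1 component.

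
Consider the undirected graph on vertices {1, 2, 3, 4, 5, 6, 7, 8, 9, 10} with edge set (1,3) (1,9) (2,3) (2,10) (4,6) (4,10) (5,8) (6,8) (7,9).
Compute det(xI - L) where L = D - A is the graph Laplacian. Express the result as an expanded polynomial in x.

x^10 - 18x^9 + 136x^8 - 560x^7 + 1365x^6 - 2002x^5 + 1716x^4 - 792x^3 + 165x^2 - 10x

Each diagonal entry of L is the vertex degree and each off-diagonal entry is -1 where an edge is present, 0 otherwise; in the order [1, 2, 3, 4, 5, 6, 7, 8, 9, 10] the diagonal is [2, 2, 2, 2, 1, 2, 1, 2, 2, 2]. Computing det(xI - L) by cofactor expansion (or equivalently via sum-over-permutations) gives x^10 - 18x^9 + 136x^8 - 560x^7 + 1365x^6 - 2002x^5 + 1716x^4 - 792x^3 + 165x^2 - 10x. The constant term is 0 because L is singular (the all-ones vector lies in its kernel). The largest eigenvalue, 3.9021, is at most the vertex count 10.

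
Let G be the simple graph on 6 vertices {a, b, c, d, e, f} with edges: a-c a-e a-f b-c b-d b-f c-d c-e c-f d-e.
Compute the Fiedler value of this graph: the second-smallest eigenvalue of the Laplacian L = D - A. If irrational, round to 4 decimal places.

Each diagonal entry of L is the vertex degree and each off-diagonal entry is -1 where an edge is present, 0 otherwise; in the order [a, b, c, d, e, f] the diagonal is [3, 3, 5, 3, 3, 3]. The smallest Laplacian eigenvalue is always 0. The next one, lambda_2 = 2.3820, measures how hard the graph is to disconnect: larger values mean better connectivity.

2.3820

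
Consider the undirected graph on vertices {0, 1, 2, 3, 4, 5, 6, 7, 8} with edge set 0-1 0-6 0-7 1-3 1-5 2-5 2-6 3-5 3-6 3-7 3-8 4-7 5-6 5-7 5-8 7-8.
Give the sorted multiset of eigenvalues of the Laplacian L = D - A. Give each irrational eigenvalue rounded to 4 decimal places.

[0, 0.8611, 1.7710, 2.3456, 3.4003, 4.2889, 5.3797, 6.5440, 7.4093]

With the vertex order [0, 1, 2, 3, 4, 5, 6, 7, 8], the degrees are [3, 3, 2, 5, 1, 6, 4, 5, 3], giving D = diag(3, 3, 2, 5, 1, 6, 4, 5, 3) and L = D - A. L is symmetric positive semidefinite, so every eigenvalue is real and nonnegative. The single zero eigenvalue shows the graph is connected. The eigenvalues sum to 32, which equals trace(L) = 2|E|.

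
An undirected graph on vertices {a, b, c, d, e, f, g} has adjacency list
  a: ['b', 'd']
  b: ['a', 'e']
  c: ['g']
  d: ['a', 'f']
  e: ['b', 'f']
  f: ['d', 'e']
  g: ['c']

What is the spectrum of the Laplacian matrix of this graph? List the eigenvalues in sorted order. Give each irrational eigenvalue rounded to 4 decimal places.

Reading degrees in the order [a, b, c, d, e, f, g] gives [2, 2, 1, 2, 2, 2, 1]; set D = diag(2, 2, 1, 2, 2, 2, 1) and form L = D - A. Since every row of L sums to 0, the all-ones vector is in the kernel and 0 is an eigenvalue. The 2 zero eigenvalues correspond to the 2 connected components. The eigenvalues sum to 12, which equals trace(L) = 2|E|.

[0, 0, 1.3820, 1.3820, 2, 3.6180, 3.6180]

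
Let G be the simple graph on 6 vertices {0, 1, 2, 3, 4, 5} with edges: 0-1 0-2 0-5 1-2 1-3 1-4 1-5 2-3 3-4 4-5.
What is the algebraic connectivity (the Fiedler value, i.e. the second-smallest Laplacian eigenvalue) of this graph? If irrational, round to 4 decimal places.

With the vertex order [0, 1, 2, 3, 4, 5], the degrees are [3, 5, 3, 3, 3, 3], giving D = diag(3, 5, 3, 3, 3, 3) and L = D - A. The sorted Laplacian eigenvalues are [0, 2.3820, 2.3820, 4.6180, 4.6180, 6]; the algebraic connectivity is the second entry, 2.3820. The largest eigenvalue, 6, is at most the vertex count 6.

2.3820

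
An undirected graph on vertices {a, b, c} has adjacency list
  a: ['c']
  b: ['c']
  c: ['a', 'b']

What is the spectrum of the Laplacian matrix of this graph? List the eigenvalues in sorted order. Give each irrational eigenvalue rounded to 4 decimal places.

Each diagonal entry of L is the vertex degree and each off-diagonal entry is -1 where an edge is present, 0 otherwise; in the order [a, b, c] the diagonal is [1, 1, 2]. The multiplicity of 0 as a Laplacian eigenvalue equals the number of connected components. The single zero eigenvalue shows the graph is connected. There is one zero in the spectrum, matching the 1 component.

[0, 1, 3]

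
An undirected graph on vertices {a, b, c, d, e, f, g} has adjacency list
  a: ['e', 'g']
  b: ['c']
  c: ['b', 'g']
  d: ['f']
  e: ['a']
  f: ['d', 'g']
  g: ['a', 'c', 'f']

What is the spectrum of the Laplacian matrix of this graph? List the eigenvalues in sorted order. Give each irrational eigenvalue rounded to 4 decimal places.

Each diagonal entry of L is the vertex degree and each off-diagonal entry is -1 where an edge is present, 0 otherwise; in the order [a, b, c, d, e, f, g] the diagonal is [2, 1, 2, 1, 1, 2, 3]. Since every row of L sums to 0, the all-ones vector is in the kernel and 0 is an eigenvalue.

[0, 0.3820, 0.3820, 1.5858, 2.6180, 2.6180, 4.4142]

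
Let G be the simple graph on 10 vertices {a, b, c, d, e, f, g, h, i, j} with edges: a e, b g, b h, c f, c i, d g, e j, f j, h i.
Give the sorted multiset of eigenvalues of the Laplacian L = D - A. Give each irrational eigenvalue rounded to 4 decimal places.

[0, 0.0979, 0.3820, 0.8244, 1.3820, 2, 2.6180, 3.1756, 3.6180, 3.9021]

With the vertex order [a, b, c, d, e, f, g, h, i, j], the degrees are [1, 2, 2, 1, 2, 2, 2, 2, 2, 2], giving D = diag(1, 2, 2, 1, 2, 2, 2, 2, 2, 2) and L = D - A. L is symmetric positive semidefinite, so every eigenvalue is real and nonnegative. The eigenvalues sum to 18, which equals trace(L) = 2|E|.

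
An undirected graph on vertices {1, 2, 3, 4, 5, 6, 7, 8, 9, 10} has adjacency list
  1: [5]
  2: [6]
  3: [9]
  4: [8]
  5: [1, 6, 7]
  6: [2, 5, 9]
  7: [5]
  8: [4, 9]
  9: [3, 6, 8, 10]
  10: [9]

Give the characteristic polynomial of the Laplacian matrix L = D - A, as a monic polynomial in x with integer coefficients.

x^10 - 18x^9 + 131x^8 - 502x^7 + 1109x^6 - 1458x^5 + 1139x^4 - 508x^3 + 116x^2 - 10x

With the vertex order [1, 2, 3, 4, 5, 6, 7, 8, 9, 10], the degrees are [1, 1, 1, 1, 3, 3, 1, 2, 4, 1], giving D = diag(1, 1, 1, 1, 3, 3, 1, 2, 4, 1) and L = D - A. L has integer entries, so p(x) = det(xI - L) has integer coefficients. Expanding the determinant yields x^10 - 18x^9 + 131x^8 - 502x^7 + 1109x^6 - 1458x^5 + 1139x^4 - 508x^3 + 116x^2 - 10x. Since p(0) = det(-L) = 0, x divides p(x).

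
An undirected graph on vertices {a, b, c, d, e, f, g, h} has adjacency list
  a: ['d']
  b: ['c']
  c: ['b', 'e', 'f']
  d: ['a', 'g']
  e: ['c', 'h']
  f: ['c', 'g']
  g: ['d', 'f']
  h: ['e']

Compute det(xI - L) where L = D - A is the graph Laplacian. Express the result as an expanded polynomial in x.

With the vertex order [a, b, c, d, e, f, g, h], the degrees are [1, 1, 3, 2, 2, 2, 2, 1], giving D = diag(1, 1, 3, 2, 2, 2, 2, 1) and L = D - A. L has integer entries, so p(x) = det(xI - L) has integer coefficients. Expanding the determinant yields x^8 - 14x^7 + 77x^6 - 212x^5 + 308x^4 - 228x^3 + 76x^2 - 8x. The constant term is 0 because L is singular (the all-ones vector lies in its kernel).

x^8 - 14x^7 + 77x^6 - 212x^5 + 308x^4 - 228x^3 + 76x^2 - 8x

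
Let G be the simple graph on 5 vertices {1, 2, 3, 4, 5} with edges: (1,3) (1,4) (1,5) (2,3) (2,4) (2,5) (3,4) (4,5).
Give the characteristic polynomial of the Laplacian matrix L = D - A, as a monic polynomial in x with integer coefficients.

x^5 - 16x^4 + 94x^3 - 240x^2 + 225x

Each diagonal entry of L is the vertex degree and each off-diagonal entry is -1 where an edge is present, 0 otherwise; in the order [1, 2, 3, 4, 5] the diagonal is [3, 3, 3, 4, 3]. L has integer entries, so p(x) = det(xI - L) has integer coefficients. Expanding the determinant yields x^5 - 16x^4 + 94x^3 - 240x^2 + 225x. The coefficient of x^4 equals -trace(L) = -16, matching the sum of degrees.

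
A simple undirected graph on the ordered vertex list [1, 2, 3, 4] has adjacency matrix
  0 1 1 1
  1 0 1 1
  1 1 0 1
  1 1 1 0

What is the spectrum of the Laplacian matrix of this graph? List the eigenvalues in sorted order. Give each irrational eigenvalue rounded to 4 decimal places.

With the vertex order [1, 2, 3, 4], the degrees are [3, 3, 3, 3], giving D = diag(3, 3, 3, 3) and L = D - A. L is symmetric positive semidefinite, so every eigenvalue is real and nonnegative.

[0, 4, 4, 4]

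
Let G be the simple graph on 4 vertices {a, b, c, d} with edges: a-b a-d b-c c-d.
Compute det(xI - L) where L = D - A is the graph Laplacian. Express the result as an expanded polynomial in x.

x^4 - 8x^3 + 20x^2 - 16x

With the vertex order [a, b, c, d], the degrees are [2, 2, 2, 2], giving D = diag(2, 2, 2, 2) and L = D - A. The eigenvalues of L are [0, 2, 2, 4]; the characteristic polynomial is the product of (x - lambda_i), which multiplies out to x^4 - 8x^3 + 20x^2 - 16x. The constant term is 0 because L is singular (the all-ones vector lies in its kernel). By the matrix-tree theorem the graph has (1/4) * product of the nonzero eigenvalues = 4 spanning trees. The largest eigenvalue, 4, is at most the vertex count 4.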